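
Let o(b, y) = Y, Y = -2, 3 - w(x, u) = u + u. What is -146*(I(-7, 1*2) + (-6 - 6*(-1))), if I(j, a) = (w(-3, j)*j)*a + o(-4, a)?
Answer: 35040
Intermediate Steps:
w(x, u) = 3 - 2*u (w(x, u) = 3 - (u + u) = 3 - 2*u)
o(b, y) = -2
I(j, a) = -2 + a*j*(3 - 2*j) (I(j, a) = ((3 - 2*j)*j)*a - 2 = (j*(3 - 2*j))*a - 2 = a*j*(3 - 2*j) - 2 = -2 + a*j*(3 - 2*j))
-146*(I(-7, 1*2) + (-6 - 6*(-1))) = -146*((-2 - 1*1*2*(-7)*(-3 + 2*(-7))) + (-6 - 6*(-1))) = -146*((-2 - 1*2*(-7)*(-3 - 14)) + (-6 + 6)) = -146*((-2 - 1*2*(-7)*(-17)) + 0) = -146*((-2 - 238) + 0) = -146*(-240 + 0) = -146*(-240) = 35040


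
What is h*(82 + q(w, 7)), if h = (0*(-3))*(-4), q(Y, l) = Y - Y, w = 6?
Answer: 0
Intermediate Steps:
q(Y, l) = 0
h = 0 (h = 0*(-4) = 0)
h*(82 + q(w, 7)) = 0*(82 + 0) = 0*82 = 0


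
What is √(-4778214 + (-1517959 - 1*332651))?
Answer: 6*I*√184134 ≈ 2574.6*I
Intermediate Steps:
√(-4778214 + (-1517959 - 1*332651)) = √(-4778214 + (-1517959 - 332651)) = √(-4778214 - 1850610) = √(-6628824) = 6*I*√184134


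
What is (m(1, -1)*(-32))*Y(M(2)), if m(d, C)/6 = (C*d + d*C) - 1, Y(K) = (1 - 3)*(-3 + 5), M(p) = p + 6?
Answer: -2304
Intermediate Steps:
M(p) = 6 + p
Y(K) = -4 (Y(K) = -2*2 = -4)
m(d, C) = -6 + 12*C*d (m(d, C) = 6*((C*d + d*C) - 1) = 6*((C*d + C*d) - 1) = 6*(2*C*d - 1) = 6*(-1 + 2*C*d) = -6 + 12*C*d)
(m(1, -1)*(-32))*Y(M(2)) = ((-6 + 12*(-1)*1)*(-32))*(-4) = ((-6 - 12)*(-32))*(-4) = -18*(-32)*(-4) = 576*(-4) = -2304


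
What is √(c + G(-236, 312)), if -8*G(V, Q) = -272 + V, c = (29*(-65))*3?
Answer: I*√22366/2 ≈ 74.776*I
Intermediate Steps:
c = -5655 (c = -1885*3 = -5655)
G(V, Q) = 34 - V/8 (G(V, Q) = -(-272 + V)/8 = 34 - V/8)
√(c + G(-236, 312)) = √(-5655 + (34 - ⅛*(-236))) = √(-5655 + (34 + 59/2)) = √(-5655 + 127/2) = √(-11183/2) = I*√22366/2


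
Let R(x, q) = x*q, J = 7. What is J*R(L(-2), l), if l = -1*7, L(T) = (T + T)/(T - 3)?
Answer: -196/5 ≈ -39.200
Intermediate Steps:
L(T) = 2*T/(-3 + T) (L(T) = (2*T)/(-3 + T) = 2*T/(-3 + T))
l = -7
R(x, q) = q*x
J*R(L(-2), l) = 7*(-14*(-2)/(-3 - 2)) = 7*(-14*(-2)/(-5)) = 7*(-14*(-2)*(-1)/5) = 7*(-7*⅘) = 7*(-28/5) = -196/5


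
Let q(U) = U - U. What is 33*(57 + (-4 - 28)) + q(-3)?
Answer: 825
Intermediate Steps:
q(U) = 0
33*(57 + (-4 - 28)) + q(-3) = 33*(57 + (-4 - 28)) + 0 = 33*(57 - 32) + 0 = 33*25 + 0 = 825 + 0 = 825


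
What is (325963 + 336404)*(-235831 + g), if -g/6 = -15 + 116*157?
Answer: -228525225771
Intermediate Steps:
g = -109182 (g = -6*(-15 + 116*157) = -6*(-15 + 18212) = -6*18197 = -109182)
(325963 + 336404)*(-235831 + g) = (325963 + 336404)*(-235831 - 109182) = 662367*(-345013) = -228525225771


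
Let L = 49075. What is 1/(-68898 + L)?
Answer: -1/19823 ≈ -5.0446e-5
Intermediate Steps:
1/(-68898 + L) = 1/(-68898 + 49075) = 1/(-19823) = -1/19823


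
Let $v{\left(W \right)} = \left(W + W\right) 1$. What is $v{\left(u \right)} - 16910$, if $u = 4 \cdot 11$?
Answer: $-16822$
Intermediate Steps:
$u = 44$
$v{\left(W \right)} = 2 W$ ($v{\left(W \right)} = 2 W 1 = 2 W$)
$v{\left(u \right)} - 16910 = 2 \cdot 44 - 16910 = 88 - 16910 = -16822$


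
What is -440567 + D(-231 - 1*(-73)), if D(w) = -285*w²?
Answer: -7555307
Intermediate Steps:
-440567 + D(-231 - 1*(-73)) = -440567 - 285*(-231 - 1*(-73))² = -440567 - 285*(-231 + 73)² = -440567 - 285*(-158)² = -440567 - 285*24964 = -440567 - 7114740 = -7555307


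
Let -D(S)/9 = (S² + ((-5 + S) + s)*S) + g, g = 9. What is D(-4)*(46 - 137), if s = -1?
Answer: 53235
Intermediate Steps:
D(S) = -81 - 9*S² - 9*S*(-6 + S) (D(S) = -9*((S² + ((-5 + S) - 1)*S) + 9) = -9*((S² + (-6 + S)*S) + 9) = -9*((S² + S*(-6 + S)) + 9) = -9*(9 + S² + S*(-6 + S)) = -81 - 9*S² - 9*S*(-6 + S))
D(-4)*(46 - 137) = (-81 - 18*(-4)² + 54*(-4))*(46 - 137) = (-81 - 18*16 - 216)*(-91) = (-81 - 288 - 216)*(-91) = -585*(-91) = 53235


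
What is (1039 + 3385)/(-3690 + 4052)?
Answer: 2212/181 ≈ 12.221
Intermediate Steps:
(1039 + 3385)/(-3690 + 4052) = 4424/362 = 4424*(1/362) = 2212/181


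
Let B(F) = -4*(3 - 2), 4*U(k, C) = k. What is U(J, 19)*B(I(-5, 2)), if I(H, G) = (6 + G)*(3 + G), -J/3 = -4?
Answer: -12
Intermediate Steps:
J = 12 (J = -3*(-4) = 12)
I(H, G) = (3 + G)*(6 + G)
U(k, C) = k/4
B(F) = -4 (B(F) = -4*1 = -4)
U(J, 19)*B(I(-5, 2)) = ((¼)*12)*(-4) = 3*(-4) = -12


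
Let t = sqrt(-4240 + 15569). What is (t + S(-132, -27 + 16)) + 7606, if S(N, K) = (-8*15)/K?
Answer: 83786/11 + sqrt(11329) ≈ 7723.3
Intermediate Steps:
t = sqrt(11329) ≈ 106.44
S(N, K) = -120/K
(t + S(-132, -27 + 16)) + 7606 = (sqrt(11329) - 120/(-27 + 16)) + 7606 = (sqrt(11329) - 120/(-11)) + 7606 = (sqrt(11329) - 120*(-1/11)) + 7606 = (sqrt(11329) + 120/11) + 7606 = (120/11 + sqrt(11329)) + 7606 = 83786/11 + sqrt(11329)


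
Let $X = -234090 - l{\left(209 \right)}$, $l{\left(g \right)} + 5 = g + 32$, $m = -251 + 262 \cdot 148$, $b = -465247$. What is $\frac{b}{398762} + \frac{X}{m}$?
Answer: $- \frac{111363945087}{15362306050} \approx -7.2492$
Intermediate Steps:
$m = 38525$ ($m = -251 + 38776 = 38525$)
$l{\left(g \right)} = 27 + g$ ($l{\left(g \right)} = -5 + \left(g + 32\right) = -5 + \left(32 + g\right) = 27 + g$)
$X = -234326$ ($X = -234090 - \left(27 + 209\right) = -234090 - 236 = -234326$)
$\frac{b}{398762} + \frac{X}{m} = - \frac{465247}{398762} - \frac{234326}{38525} = - \frac{111363945087}{15362306050}$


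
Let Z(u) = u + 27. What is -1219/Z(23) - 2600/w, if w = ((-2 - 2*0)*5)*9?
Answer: 2029/450 ≈ 4.5089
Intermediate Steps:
Z(u) = 27 + u
w = -90 (w = ((-2 + 0)*5)*9 = -2*5*9 = -10*9 = -90)
-1219/Z(23) - 2600/w = -1219/(27 + 23) - 2600/(-90) = -1219/50 - 2600*(-1/90) = -1219*1/50 + 260/9 = -1219/50 + 260/9 = 2029/450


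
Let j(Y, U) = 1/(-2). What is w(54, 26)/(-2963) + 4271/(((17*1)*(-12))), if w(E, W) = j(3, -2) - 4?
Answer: -12654055/604452 ≈ -20.935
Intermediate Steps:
j(Y, U) = -½
w(E, W) = -9/2 (w(E, W) = -½ - 4 = -9/2)
w(54, 26)/(-2963) + 4271/(((17*1)*(-12))) = -9/2/(-2963) + 4271/(((17*1)*(-12))) = -9/2*(-1/2963) + 4271/((17*(-12))) = 9/5926 + 4271/(-204) = 9/5926 + 4271*(-1/204) = 9/5926 - 4271/204 = -12654055/604452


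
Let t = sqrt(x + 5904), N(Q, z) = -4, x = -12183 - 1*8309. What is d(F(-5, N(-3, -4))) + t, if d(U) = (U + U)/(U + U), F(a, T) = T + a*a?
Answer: 1 + 2*I*sqrt(3647) ≈ 1.0 + 120.78*I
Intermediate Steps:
x = -20492 (x = -12183 - 8309 = -20492)
t = 2*I*sqrt(3647) (t = sqrt(-20492 + 5904) = sqrt(-14588) = 2*I*sqrt(3647) ≈ 120.78*I)
F(a, T) = T + a**2
d(U) = 1 (d(U) = (2*U)/((2*U)) = (2*U)*(1/(2*U)) = 1)
d(F(-5, N(-3, -4))) + t = 1 + 2*I*sqrt(3647)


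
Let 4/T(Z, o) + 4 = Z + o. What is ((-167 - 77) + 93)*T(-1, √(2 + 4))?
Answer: 3020/19 + 604*√6/19 ≈ 236.82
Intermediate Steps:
T(Z, o) = 4/(-4 + Z + o) (T(Z, o) = 4/(-4 + (Z + o)) = 4/(-4 + Z + o))
((-167 - 77) + 93)*T(-1, √(2 + 4)) = ((-167 - 77) + 93)*(4/(-4 - 1 + √(2 + 4))) = (-244 + 93)*(4/(-4 - 1 + √6)) = -604/(-5 + √6)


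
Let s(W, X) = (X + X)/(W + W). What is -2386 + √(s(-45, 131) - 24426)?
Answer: -2386 + I*√5496505/15 ≈ -2386.0 + 156.3*I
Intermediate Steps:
s(W, X) = X/W (s(W, X) = (2*X)/((2*W)) = (2*X)*(1/(2*W)) = X/W)
-2386 + √(s(-45, 131) - 24426) = -2386 + √(131/(-45) - 24426) = -2386 + √(131*(-1/45) - 24426) = -2386 + √(-131/45 - 24426) = -2386 + √(-1099301/45) = -2386 + I*√5496505/15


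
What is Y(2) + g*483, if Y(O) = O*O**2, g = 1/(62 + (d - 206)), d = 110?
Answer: -211/34 ≈ -6.2059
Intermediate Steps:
g = -1/34 (g = 1/(62 + (110 - 206)) = 1/(62 - 96) = 1/(-34) = -1/34 ≈ -0.029412)
Y(O) = O**3
Y(2) + g*483 = 2**3 - 1/34*483 = 8 - 483/34 = -211/34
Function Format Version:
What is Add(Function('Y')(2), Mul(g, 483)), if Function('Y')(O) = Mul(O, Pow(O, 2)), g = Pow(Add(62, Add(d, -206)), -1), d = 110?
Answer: Rational(-211, 34) ≈ -6.2059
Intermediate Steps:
g = Rational(-1, 34) (g = Pow(Add(62, Add(110, -206)), -1) = Pow(Add(62, -96), -1) = Pow(-34, -1) = Rational(-1, 34) ≈ -0.029412)
Function('Y')(O) = Pow(O, 3)
Add(Function('Y')(2), Mul(g, 483)) = Add(Pow(2, 3), Mul(Rational(-1, 34), 483)) = Add(8, Rational(-483, 34)) = Rational(-211, 34)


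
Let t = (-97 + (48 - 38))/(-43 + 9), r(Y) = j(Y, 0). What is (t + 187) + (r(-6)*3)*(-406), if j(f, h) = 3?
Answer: -117791/34 ≈ -3464.4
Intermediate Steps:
r(Y) = 3
t = 87/34 (t = (-97 + 10)/(-34) = -87*(-1/34) = 87/34 ≈ 2.5588)
(t + 187) + (r(-6)*3)*(-406) = (87/34 + 187) + (3*3)*(-406) = 6445/34 + 9*(-406) = 6445/34 - 3654 = -117791/34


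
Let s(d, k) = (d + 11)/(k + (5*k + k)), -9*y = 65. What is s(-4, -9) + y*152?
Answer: -9881/9 ≈ -1097.9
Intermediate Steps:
y = -65/9 (y = -⅑*65 = -65/9 ≈ -7.2222)
s(d, k) = (11 + d)/(7*k) (s(d, k) = (11 + d)/(k + 6*k) = (11 + d)/((7*k)) = (11 + d)*(1/(7*k)) = (11 + d)/(7*k))
s(-4, -9) + y*152 = (⅐)*(11 - 4)/(-9) - 65/9*152 = (⅐)*(-⅑)*7 - 9880/9 = -⅑ - 9880/9 = -9881/9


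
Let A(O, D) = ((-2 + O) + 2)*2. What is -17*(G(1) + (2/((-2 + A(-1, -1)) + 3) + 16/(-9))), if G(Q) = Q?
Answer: 425/9 ≈ 47.222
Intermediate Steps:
A(O, D) = 2*O (A(O, D) = O*2 = 2*O)
-17*(G(1) + (2/((-2 + A(-1, -1)) + 3) + 16/(-9))) = -17*(1 + (2/((-2 + 2*(-1)) + 3) + 16/(-9))) = -17*(1 + (2/((-2 - 2) + 3) + 16*(-⅑))) = -17*(1 + (2/(-4 + 3) - 16/9)) = -17*(1 + (2/(-1) - 16/9)) = -17*(1 + (2*(-1) - 16/9)) = -17*(1 + (-2 - 16/9)) = -17*(1 - 34/9) = -17*(-25/9) = 425/9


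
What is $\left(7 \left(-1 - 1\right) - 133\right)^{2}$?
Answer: $21609$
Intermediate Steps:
$\left(7 \left(-1 - 1\right) - 133\right)^{2} = \left(7 \left(-2\right) - 133\right)^{2} = \left(-14 - 133\right)^{2} = \left(-147\right)^{2} = 21609$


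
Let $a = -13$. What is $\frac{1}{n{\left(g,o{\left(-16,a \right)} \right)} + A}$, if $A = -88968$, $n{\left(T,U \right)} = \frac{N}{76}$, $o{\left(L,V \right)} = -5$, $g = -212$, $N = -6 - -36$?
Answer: $- \frac{38}{3380769} \approx -1.124 \cdot 10^{-5}$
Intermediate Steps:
$N = 30$ ($N = -6 + 36 = 30$)
$n{\left(T,U \right)} = \frac{15}{38}$ ($n{\left(T,U \right)} = \frac{30}{76} = 30 \cdot \frac{1}{76} = \frac{15}{38}$)
$\frac{1}{n{\left(g,o{\left(-16,a \right)} \right)} + A} = \frac{1}{\frac{15}{38} - 88968} = \frac{1}{- \frac{3380769}{38}} = - \frac{38}{3380769}$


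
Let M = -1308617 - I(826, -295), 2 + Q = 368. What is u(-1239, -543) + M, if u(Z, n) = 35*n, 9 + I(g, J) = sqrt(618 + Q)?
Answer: -1327613 - 2*sqrt(246) ≈ -1.3276e+6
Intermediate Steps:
Q = 366 (Q = -2 + 368 = 366)
I(g, J) = -9 + 2*sqrt(246) (I(g, J) = -9 + sqrt(618 + 366) = -9 + sqrt(984) = -9 + 2*sqrt(246))
M = -1308608 - 2*sqrt(246) (M = -1308617 - (-9 + 2*sqrt(246)) = -1308617 + (9 - 2*sqrt(246)) = -1308608 - 2*sqrt(246) ≈ -1.3086e+6)
u(-1239, -543) + M = 35*(-543) + (-1308608 - 2*sqrt(246)) = -19005 + (-1308608 - 2*sqrt(246)) = -1327613 - 2*sqrt(246)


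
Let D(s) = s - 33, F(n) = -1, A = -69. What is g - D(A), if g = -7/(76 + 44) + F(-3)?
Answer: 12113/120 ≈ 100.94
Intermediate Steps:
g = -127/120 (g = -7/(76 + 44) - 1 = -7/120 - 1 = -127/120 ≈ -1.0583)
D(s) = -33 + s
g - D(A) = -127/120 - (-33 - 69) = -127/120 - 1*(-102) = -127/120 + 102 = 12113/120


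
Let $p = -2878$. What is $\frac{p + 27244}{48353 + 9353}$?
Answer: $\frac{12183}{28853} \approx 0.42224$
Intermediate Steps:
$\frac{p + 27244}{48353 + 9353} = \frac{-2878 + 27244}{48353 + 9353} = \frac{24366}{57706} = 24366 \cdot \frac{1}{57706} = \frac{12183}{28853}$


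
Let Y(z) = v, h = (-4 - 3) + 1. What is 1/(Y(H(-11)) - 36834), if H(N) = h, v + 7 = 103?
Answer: -1/36738 ≈ -2.7220e-5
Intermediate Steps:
v = 96 (v = -7 + 103 = 96)
h = -6 (h = -7 + 1 = -6)
H(N) = -6
Y(z) = 96
1/(Y(H(-11)) - 36834) = 1/(96 - 36834) = 1/(-36738) = -1/36738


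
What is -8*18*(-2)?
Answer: 288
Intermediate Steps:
-8*18*(-2) = -144*(-2) = 288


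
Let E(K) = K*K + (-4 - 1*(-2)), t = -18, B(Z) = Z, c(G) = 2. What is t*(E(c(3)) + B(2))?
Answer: -72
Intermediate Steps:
E(K) = -2 + K**2 (E(K) = K**2 + (-4 + 2) = K**2 - 2 = -2 + K**2)
t*(E(c(3)) + B(2)) = -18*((-2 + 2**2) + 2) = -18*((-2 + 4) + 2) = -18*(2 + 2) = -18*4 = -72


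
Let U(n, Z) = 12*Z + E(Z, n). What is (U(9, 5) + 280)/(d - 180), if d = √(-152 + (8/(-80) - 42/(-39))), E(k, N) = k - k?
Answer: -7956000/4231633 - 340*I*√2552290/4231633 ≈ -1.8801 - 0.12836*I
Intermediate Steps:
E(k, N) = 0
U(n, Z) = 12*Z (U(n, Z) = 12*Z + 0 = 12*Z)
d = I*√2552290/130 (d = √(-152 + (8*(-1/80) - 42*(-1/39))) = √(-152 + (-⅒ + 14/13)) = √(-152 + 127/130) = √(-19633/130) = I*√2552290/130 ≈ 12.289*I)
(U(9, 5) + 280)/(d - 180) = (12*5 + 280)/(I*√2552290/130 - 180) = (60 + 280)/(-180 + I*√2552290/130) = 340/(-180 + I*√2552290/130)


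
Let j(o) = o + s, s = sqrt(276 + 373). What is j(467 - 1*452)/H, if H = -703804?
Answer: -15/703804 - sqrt(649)/703804 ≈ -5.7510e-5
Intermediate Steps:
s = sqrt(649) ≈ 25.475
j(o) = o + sqrt(649)
j(467 - 1*452)/H = ((467 - 1*452) + sqrt(649))/(-703804) = ((467 - 452) + sqrt(649))*(-1/703804) = (15 + sqrt(649))*(-1/703804) = -15/703804 - sqrt(649)/703804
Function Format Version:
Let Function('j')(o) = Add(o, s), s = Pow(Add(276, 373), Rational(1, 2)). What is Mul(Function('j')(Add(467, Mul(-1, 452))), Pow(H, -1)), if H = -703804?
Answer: Add(Rational(-15, 703804), Mul(Rational(-1, 703804), Pow(649, Rational(1, 2)))) ≈ -5.7510e-5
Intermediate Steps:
s = Pow(649, Rational(1, 2)) ≈ 25.475
Function('j')(o) = Add(o, Pow(649, Rational(1, 2)))
Mul(Function('j')(Add(467, Mul(-1, 452))), Pow(H, -1)) = Mul(Add(Add(467, Mul(-1, 452)), Pow(649, Rational(1, 2))), Pow(-703804, -1)) = Mul(Add(Add(467, -452), Pow(649, Rational(1, 2))), Rational(-1, 703804)) = Mul(Add(15, Pow(649, Rational(1, 2))), Rational(-1, 703804)) = Add(Rational(-15, 703804), Mul(Rational(-1, 703804), Pow(649, Rational(1, 2))))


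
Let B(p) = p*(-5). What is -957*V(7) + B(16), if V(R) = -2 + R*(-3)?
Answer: 21931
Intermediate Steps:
V(R) = -2 - 3*R
B(p) = -5*p
-957*V(7) + B(16) = -957*(-2 - 3*7) - 5*16 = -957*(-2 - 21) - 80 = -957*(-23) - 80 = 22011 - 80 = 21931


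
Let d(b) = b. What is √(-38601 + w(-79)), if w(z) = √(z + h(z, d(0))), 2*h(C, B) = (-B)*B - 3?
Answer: √(-154404 + 2*I*√322)/2 ≈ 0.022833 + 196.47*I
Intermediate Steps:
h(C, B) = -3/2 - B²/2 (h(C, B) = ((-B)*B - 3)/2 = (-B² - 3)/2 = (-3 - B²)/2 = -3/2 - B²/2)
w(z) = √(-3/2 + z) (w(z) = √(z + (-3/2 - ½*0²)) = √(z + (-3/2 - ½*0)) = √(z + (-3/2 + 0)) = √(z - 3/2) = √(-3/2 + z))
√(-38601 + w(-79)) = √(-38601 + √(-6 + 4*(-79))/2) = √(-38601 + √(-6 - 316)/2) = √(-38601 + √(-322)/2) = √(-38601 + (I*√322)/2) = √(-38601 + I*√322/2)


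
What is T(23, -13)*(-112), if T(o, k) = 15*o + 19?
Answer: -40768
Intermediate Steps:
T(o, k) = 19 + 15*o
T(23, -13)*(-112) = (19 + 15*23)*(-112) = (19 + 345)*(-112) = 364*(-112) = -40768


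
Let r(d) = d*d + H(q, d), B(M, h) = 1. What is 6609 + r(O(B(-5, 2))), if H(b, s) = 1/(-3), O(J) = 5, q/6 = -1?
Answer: 19901/3 ≈ 6633.7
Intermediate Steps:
q = -6 (q = 6*(-1) = -6)
H(b, s) = -⅓
r(d) = -⅓ + d² (r(d) = d*d - ⅓ = d² - ⅓ = -⅓ + d²)
6609 + r(O(B(-5, 2))) = 6609 + (-⅓ + 5²) = 6609 + (-⅓ + 25) = 6609 + 74/3 = 19901/3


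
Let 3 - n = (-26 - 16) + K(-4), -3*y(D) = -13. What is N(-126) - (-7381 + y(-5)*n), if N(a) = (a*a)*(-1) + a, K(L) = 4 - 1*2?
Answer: -26422/3 ≈ -8807.3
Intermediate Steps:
y(D) = 13/3 (y(D) = -⅓*(-13) = 13/3)
K(L) = 2 (K(L) = 4 - 2 = 2)
n = 43 (n = 3 - ((-26 - 16) + 2) = 3 - (-42 + 2) = 3 - 1*(-40) = 3 + 40 = 43)
N(a) = a - a² (N(a) = a²*(-1) + a = -a² + a = a - a²)
N(-126) - (-7381 + y(-5)*n) = -126*(1 - 1*(-126)) - (-7381 + (13/3)*43) = -126*(1 + 126) - (-7381 + 559/3) = -126*127 - 1*(-21584/3) = -16002 + 21584/3 = -26422/3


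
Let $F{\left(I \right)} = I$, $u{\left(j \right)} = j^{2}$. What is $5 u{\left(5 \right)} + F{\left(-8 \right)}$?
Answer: $117$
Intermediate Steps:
$5 u{\left(5 \right)} + F{\left(-8 \right)} = 5 \cdot 5^{2} - 8 = 5 \cdot 25 - 8 = 125 - 8 = 117$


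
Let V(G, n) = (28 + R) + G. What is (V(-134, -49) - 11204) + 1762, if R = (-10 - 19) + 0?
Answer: -9577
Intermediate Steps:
R = -29 (R = -29 + 0 = -29)
V(G, n) = -1 + G (V(G, n) = (28 - 29) + G = -1 + G)
(V(-134, -49) - 11204) + 1762 = ((-1 - 134) - 11204) + 1762 = (-135 - 11204) + 1762 = -11339 + 1762 = -9577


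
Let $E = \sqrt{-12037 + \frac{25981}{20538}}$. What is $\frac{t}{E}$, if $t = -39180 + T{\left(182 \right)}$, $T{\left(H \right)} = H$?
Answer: $\frac{116994 i \sqrt{22563496354}}{49437985} \approx 355.47 i$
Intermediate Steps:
$E = \frac{5 i \sqrt{22563496354}}{6846}$ ($E = \sqrt{-12037 + 25981 \cdot \frac{1}{20538}} = \sqrt{-12037 + \frac{25981}{20538}} = \sqrt{- \frac{247189925}{20538}} = \frac{5 i \sqrt{22563496354}}{6846} \approx 109.71 i$)
$t = -38998$ ($t = -39180 + 182 = -38998$)
$\frac{t}{E} = - \frac{38998}{\frac{5}{6846} i \sqrt{22563496354}} = - 38998 \left(- \frac{3 i \sqrt{22563496354}}{49437985}\right) = \frac{116994 i \sqrt{22563496354}}{49437985}$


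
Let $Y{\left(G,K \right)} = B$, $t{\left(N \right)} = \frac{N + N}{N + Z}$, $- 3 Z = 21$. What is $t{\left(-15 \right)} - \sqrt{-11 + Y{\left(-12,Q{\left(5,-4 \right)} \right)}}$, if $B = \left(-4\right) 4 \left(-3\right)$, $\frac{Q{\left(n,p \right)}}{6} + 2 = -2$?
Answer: $\frac{15}{11} - \sqrt{37} \approx -4.7191$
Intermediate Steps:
$Z = -7$ ($Z = \left(- \frac{1}{3}\right) 21 = -7$)
$Q{\left(n,p \right)} = -24$ ($Q{\left(n,p \right)} = -12 + 6 \left(-2\right) = -12 - 12 = -24$)
$t{\left(N \right)} = \frac{2 N}{-7 + N}$ ($t{\left(N \right)} = \frac{N + N}{N - 7} = \frac{2 N}{-7 + N}$)
$B = 48$ ($B = \left(-16\right) \left(-3\right) = 48$)
$Y{\left(G,K \right)} = 48$
$t{\left(-15 \right)} - \sqrt{-11 + Y{\left(-12,Q{\left(5,-4 \right)} \right)}} = 2 \left(-15\right) \frac{1}{-7 - 15} - \sqrt{-11 + 48} = 2 \left(-15\right) \frac{1}{-22} - \sqrt{37} = 2 \left(-15\right) \left(- \frac{1}{22}\right) - \sqrt{37} = \frac{15}{11} - \sqrt{37}$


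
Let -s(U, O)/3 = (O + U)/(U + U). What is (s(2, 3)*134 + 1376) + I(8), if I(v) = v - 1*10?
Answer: 1743/2 ≈ 871.50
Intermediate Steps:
I(v) = -10 + v (I(v) = v - 10 = -10 + v)
s(U, O) = -3*(O + U)/(2*U) (s(U, O) = -3*(O + U)/(U + U) = -3*(O + U)/(2*U))
(s(2, 3)*134 + 1376) + I(8) = (((3/2)*(-1*3 - 1*2)/2)*134 + 1376) + (-10 + 8) = (((3/2)*(1/2)*(-3 - 2))*134 + 1376) - 2 = (((3/2)*(1/2)*(-5))*134 + 1376) - 2 = (-15/4*134 + 1376) - 2 = (-1005/2 + 1376) - 2 = 1747/2 - 2 = 1743/2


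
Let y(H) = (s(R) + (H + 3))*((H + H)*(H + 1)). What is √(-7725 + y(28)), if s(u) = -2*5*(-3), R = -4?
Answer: √91339 ≈ 302.22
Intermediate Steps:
s(u) = 30 (s(u) = -10*(-3) = 30)
y(H) = 2*H*(1 + H)*(33 + H) (y(H) = (30 + (H + 3))*((H + H)*(H + 1)) = (30 + (3 + H))*((2*H)*(1 + H)) = (33 + H)*(2*H*(1 + H)) = 2*H*(1 + H)*(33 + H))
√(-7725 + y(28)) = √(-7725 + 2*28*(33 + 28² + 34*28)) = √(-7725 + 2*28*(33 + 784 + 952)) = √(-7725 + 2*28*1769) = √(-7725 + 99064) = √91339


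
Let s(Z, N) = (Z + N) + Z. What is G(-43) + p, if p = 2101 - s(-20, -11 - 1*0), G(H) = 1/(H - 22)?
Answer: 139879/65 ≈ 2152.0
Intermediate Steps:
G(H) = 1/(-22 + H)
s(Z, N) = N + 2*Z (s(Z, N) = (N + Z) + Z = N + 2*Z)
p = 2152 (p = 2101 - ((-11 - 1*0) + 2*(-20)) = 2101 - ((-11 + 0) - 40) = 2101 - (-11 - 40) = 2101 - 1*(-51) = 2101 + 51 = 2152)
G(-43) + p = 1/(-22 - 43) + 2152 = 1/(-65) + 2152 = -1/65 + 2152 = 139879/65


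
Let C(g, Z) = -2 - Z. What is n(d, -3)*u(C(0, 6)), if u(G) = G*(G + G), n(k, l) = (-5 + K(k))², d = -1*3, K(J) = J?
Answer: 8192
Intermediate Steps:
d = -3
n(k, l) = (-5 + k)²
u(G) = 2*G² (u(G) = G*(2*G) = 2*G²)
n(d, -3)*u(C(0, 6)) = (-5 - 3)²*(2*(-2 - 1*6)²) = (-8)²*(2*(-2 - 6)²) = 64*(2*(-8)²) = 64*(2*64) = 64*128 = 8192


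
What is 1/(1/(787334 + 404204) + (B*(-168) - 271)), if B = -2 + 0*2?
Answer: 1191538/77449971 ≈ 0.015385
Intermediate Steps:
B = -2 (B = -2 + 0 = -2)
1/(1/(787334 + 404204) + (B*(-168) - 271)) = 1/(1/(787334 + 404204) + (-2*(-168) - 271)) = 1/(1/1191538 + (336 - 271)) = 1/(1/1191538 + 65) = 1/(77449971/1191538) = 1191538/77449971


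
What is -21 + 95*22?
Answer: 2069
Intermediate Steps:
-21 + 95*22 = -21 + 2090 = 2069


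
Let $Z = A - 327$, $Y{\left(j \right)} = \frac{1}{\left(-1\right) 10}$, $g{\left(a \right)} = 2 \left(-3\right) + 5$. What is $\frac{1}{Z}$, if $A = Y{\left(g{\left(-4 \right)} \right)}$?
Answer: $- \frac{10}{3271} \approx -0.0030572$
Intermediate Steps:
$g{\left(a \right)} = -1$ ($g{\left(a \right)} = -6 + 5 = -1$)
$Y{\left(j \right)} = - \frac{1}{10}$ ($Y{\left(j \right)} = \frac{1}{-10} = - \frac{1}{10}$)
$A = - \frac{1}{10} \approx -0.1$
$Z = - \frac{3271}{10}$ ($Z = - \frac{1}{10} - 327 = - \frac{3271}{10} \approx -327.1$)
$\frac{1}{Z} = \frac{1}{- \frac{3271}{10}} = - \frac{10}{3271}$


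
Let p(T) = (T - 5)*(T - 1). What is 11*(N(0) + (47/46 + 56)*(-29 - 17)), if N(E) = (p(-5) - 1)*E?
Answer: -28853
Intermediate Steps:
p(T) = (-1 + T)*(-5 + T) (p(T) = (-5 + T)*(-1 + T) = (-1 + T)*(-5 + T))
N(E) = 59*E (N(E) = ((5 + (-5)**2 - 6*(-5)) - 1)*E = ((5 + 25 + 30) - 1)*E = (60 - 1)*E = 59*E)
11*(N(0) + (47/46 + 56)*(-29 - 17)) = 11*(59*0 + (47/46 + 56)*(-29 - 17)) = 11*(0 + (47*(1/46) + 56)*(-46)) = 11*(0 + (47/46 + 56)*(-46)) = 11*(0 + (2623/46)*(-46)) = 11*(0 - 2623) = 11*(-2623) = -28853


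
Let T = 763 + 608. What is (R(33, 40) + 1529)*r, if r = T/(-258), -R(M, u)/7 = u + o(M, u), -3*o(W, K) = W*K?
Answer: -1978353/86 ≈ -23004.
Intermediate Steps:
o(W, K) = -K*W/3 (o(W, K) = -W*K/3 = -K*W/3)
R(M, u) = -7*u + 7*M*u/3 (R(M, u) = -7*(u - u*M/3) = -7*(u - M*u/3) = -7*u + 7*M*u/3)
T = 1371
r = -457/86 (r = 1371/(-258) = 1371*(-1/258) = -457/86 ≈ -5.3139)
(R(33, 40) + 1529)*r = ((7/3)*40*(-3 + 33) + 1529)*(-457/86) = ((7/3)*40*30 + 1529)*(-457/86) = (2800 + 1529)*(-457/86) = 4329*(-457/86) = -1978353/86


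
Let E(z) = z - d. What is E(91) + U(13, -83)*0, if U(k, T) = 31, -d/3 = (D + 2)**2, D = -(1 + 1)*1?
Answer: 91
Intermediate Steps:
D = -2 (D = -1*2*1 = -2*1 = -2)
d = 0 (d = -3*(-2 + 2)**2 = -3*0**2 = -3*0 = 0)
E(z) = z (E(z) = z - 1*0 = z + 0 = z)
E(91) + U(13, -83)*0 = 91 + 31*0 = 91 + 0 = 91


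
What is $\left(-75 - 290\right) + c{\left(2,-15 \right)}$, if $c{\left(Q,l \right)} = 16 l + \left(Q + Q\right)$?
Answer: $-601$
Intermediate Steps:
$c{\left(Q,l \right)} = 2 Q + 16 l$ ($c{\left(Q,l \right)} = 16 l + 2 Q = 2 Q + 16 l$)
$\left(-75 - 290\right) + c{\left(2,-15 \right)} = \left(-75 - 290\right) + \left(2 \cdot 2 + 16 \left(-15\right)\right) = -365 + \left(4 - 240\right) = -365 - 236 = -601$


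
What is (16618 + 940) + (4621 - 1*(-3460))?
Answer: 25639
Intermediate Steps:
(16618 + 940) + (4621 - 1*(-3460)) = 17558 + (4621 + 3460) = 17558 + 8081 = 25639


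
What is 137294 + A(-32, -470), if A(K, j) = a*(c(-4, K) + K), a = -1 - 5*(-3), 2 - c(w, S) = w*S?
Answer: 135082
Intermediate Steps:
c(w, S) = 2 - S*w (c(w, S) = 2 - w*S = 2 - S*w)
a = 14 (a = -1 + 15 = 14)
A(K, j) = 28 + 70*K (A(K, j) = 14*((2 - 1*K*(-4)) + K) = 14*((2 + 4*K) + K) = 14*(2 + 5*K) = 28 + 70*K)
137294 + A(-32, -470) = 137294 + (28 + 70*(-32)) = 137294 + (28 - 2240) = 137294 - 2212 = 135082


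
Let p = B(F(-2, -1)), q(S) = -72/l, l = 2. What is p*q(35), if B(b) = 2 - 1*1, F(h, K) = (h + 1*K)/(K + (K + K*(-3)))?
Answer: -36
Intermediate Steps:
F(h, K) = -(K + h)/K (F(h, K) = (h + K)/(K + (K - 3*K)) = (K + h)/(K - 2*K) = (K + h)/((-K)) = (K + h)*(-1/K) = -(K + h)/K)
B(b) = 1 (B(b) = 2 - 1 = 1)
q(S) = -36 (q(S) = -72/2 = -72*½ = -36)
p = 1
p*q(35) = 1*(-36) = -36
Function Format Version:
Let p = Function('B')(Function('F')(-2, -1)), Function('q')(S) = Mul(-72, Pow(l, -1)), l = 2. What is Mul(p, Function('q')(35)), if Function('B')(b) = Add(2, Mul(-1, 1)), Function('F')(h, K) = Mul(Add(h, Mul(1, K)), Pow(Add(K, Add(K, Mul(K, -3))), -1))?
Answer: -36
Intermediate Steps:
Function('F')(h, K) = Mul(-1, Pow(K, -1), Add(K, h)) (Function('F')(h, K) = Mul(Add(h, K), Pow(Add(K, Add(K, Mul(-3, K))), -1)) = Mul(Add(K, h), Pow(Add(K, Mul(-2, K)), -1)) = Mul(Add(K, h), Pow(Mul(-1, K), -1)) = Mul(Add(K, h), Mul(-1, Pow(K, -1))) = Mul(-1, Pow(K, -1), Add(K, h)))
Function('B')(b) = 1 (Function('B')(b) = Add(2, -1) = 1)
Function('q')(S) = -36 (Function('q')(S) = Mul(-72, Pow(2, -1)) = Mul(-72, Rational(1, 2)) = -36)
p = 1
Mul(p, Function('q')(35)) = Mul(1, -36) = -36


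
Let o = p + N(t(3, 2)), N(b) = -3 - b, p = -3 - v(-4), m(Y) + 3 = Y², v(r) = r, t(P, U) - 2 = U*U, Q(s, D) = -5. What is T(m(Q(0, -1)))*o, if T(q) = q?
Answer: -176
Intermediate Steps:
t(P, U) = 2 + U² (t(P, U) = 2 + U*U = 2 + U²)
m(Y) = -3 + Y²
p = 1 (p = -3 - 1*(-4) = -3 + 4 = 1)
o = -8 (o = 1 + (-3 - (2 + 2²)) = 1 + (-3 - (2 + 4)) = 1 + (-3 - 1*6) = 1 + (-3 - 6) = 1 - 9 = -8)
T(m(Q(0, -1)))*o = (-3 + (-5)²)*(-8) = (-3 + 25)*(-8) = 22*(-8) = -176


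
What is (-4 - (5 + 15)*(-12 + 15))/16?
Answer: -4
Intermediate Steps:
(-4 - (5 + 15)*(-12 + 15))/16 = (-4 - 20*3)*(1/16) = (-4 - 1*60)*(1/16) = (-4 - 60)*(1/16) = -64*1/16 = -4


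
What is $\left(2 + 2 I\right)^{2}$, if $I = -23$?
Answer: $1936$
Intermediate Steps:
$\left(2 + 2 I\right)^{2} = \left(2 + 2 \left(-23\right)\right)^{2} = \left(2 - 46\right)^{2} = \left(-44\right)^{2} = 1936$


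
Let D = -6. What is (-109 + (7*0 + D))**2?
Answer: 13225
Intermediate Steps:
(-109 + (7*0 + D))**2 = (-109 + (7*0 - 6))**2 = (-109 + (0 - 6))**2 = (-109 - 6)**2 = (-115)**2 = 13225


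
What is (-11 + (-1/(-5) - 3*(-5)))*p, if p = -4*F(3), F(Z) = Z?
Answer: -252/5 ≈ -50.400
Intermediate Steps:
p = -12 (p = -4*3 = -12)
(-11 + (-1/(-5) - 3*(-5)))*p = (-11 + (-1/(-5) - 3*(-5)))*(-12) = (-11 + (-1*(-⅕) + 15))*(-12) = (-11 + (⅕ + 15))*(-12) = (-11 + 76/5)*(-12) = (21/5)*(-12) = -252/5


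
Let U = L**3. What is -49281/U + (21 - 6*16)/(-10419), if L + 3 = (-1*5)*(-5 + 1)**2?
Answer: 185447588/1985816251 ≈ 0.093386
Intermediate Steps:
L = -83 (L = -3 + (-1*5)*(-5 + 1)**2 = -3 - 5*(-4)**2 = -3 - 5*16 = -3 - 80 = -83)
U = -571787 (U = (-83)**3 = -571787)
-49281/U + (21 - 6*16)/(-10419) = -49281/(-571787) + (21 - 6*16)/(-10419) = -49281*(-1/571787) + (21 - 96)*(-1/10419) = 49281/571787 - 75*(-1/10419) = 49281/571787 + 25/3473 = 185447588/1985816251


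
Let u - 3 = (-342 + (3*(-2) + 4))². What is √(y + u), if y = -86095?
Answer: 2*√8061 ≈ 179.57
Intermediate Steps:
u = 118339 (u = 3 + (-342 + (3*(-2) + 4))² = 3 + (-342 + (-6 + 4))² = 3 + (-342 - 2)² = 3 + (-344)² = 3 + 118336 = 118339)
√(y + u) = √(-86095 + 118339) = √32244 = 2*√8061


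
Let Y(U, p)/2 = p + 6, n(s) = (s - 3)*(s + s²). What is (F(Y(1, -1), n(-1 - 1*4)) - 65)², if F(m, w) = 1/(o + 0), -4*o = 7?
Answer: 210681/49 ≈ 4299.6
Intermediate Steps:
o = -7/4 (o = -¼*7 = -7/4 ≈ -1.7500)
n(s) = (-3 + s)*(s + s²)
Y(U, p) = 12 + 2*p (Y(U, p) = 2*(p + 6) = 2*(6 + p) = 12 + 2*p)
F(m, w) = -4/7 (F(m, w) = 1/(-7/4 + 0) = 1/(-7/4) = -4/7)
(F(Y(1, -1), n(-1 - 1*4)) - 65)² = (-4/7 - 65)² = (-459/7)² = 210681/49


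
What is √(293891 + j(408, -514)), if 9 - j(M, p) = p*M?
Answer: 2*√125903 ≈ 709.66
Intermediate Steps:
j(M, p) = 9 - M*p (j(M, p) = 9 - p*M = 9 - M*p)
√(293891 + j(408, -514)) = √(293891 + (9 - 1*408*(-514))) = √(293891 + (9 + 209712)) = √(293891 + 209721) = √503612 = 2*√125903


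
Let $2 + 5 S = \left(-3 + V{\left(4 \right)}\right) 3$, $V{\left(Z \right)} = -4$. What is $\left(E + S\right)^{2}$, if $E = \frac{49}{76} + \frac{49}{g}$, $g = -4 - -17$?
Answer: $\frac{844561}{24403600} \approx 0.034608$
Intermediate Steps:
$g = 13$ ($g = -4 + 17 = 13$)
$E = \frac{4361}{988}$ ($E = \frac{49}{76} + \frac{49}{13} = \frac{4361}{988} \approx 4.414$)
$S = - \frac{23}{5}$ ($S = - \frac{2}{5} + \frac{\left(-3 - 4\right) 3}{5} = - \frac{2}{5} + \frac{\left(-7\right) 3}{5} = - \frac{2}{5} + \frac{1}{5} \left(-21\right) = - \frac{2}{5} - \frac{21}{5} = - \frac{23}{5} \approx -4.6$)
$\left(E + S\right)^{2} = \left(\frac{4361}{988} - \frac{23}{5}\right)^{2} = \left(- \frac{919}{4940}\right)^{2} = \frac{844561}{24403600}$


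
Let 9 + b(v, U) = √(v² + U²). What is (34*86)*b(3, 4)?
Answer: -11696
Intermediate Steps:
b(v, U) = -9 + √(U² + v²) (b(v, U) = -9 + √(v² + U²) = -9 + √(U² + v²))
(34*86)*b(3, 4) = (34*86)*(-9 + √(4² + 3²)) = 2924*(-9 + √(16 + 9)) = 2924*(-9 + √25) = 2924*(-9 + 5) = 2924*(-4) = -11696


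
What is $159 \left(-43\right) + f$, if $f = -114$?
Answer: $-6951$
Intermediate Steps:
$159 \left(-43\right) + f = 159 \left(-43\right) - 114 = -6837 - 114 = -6951$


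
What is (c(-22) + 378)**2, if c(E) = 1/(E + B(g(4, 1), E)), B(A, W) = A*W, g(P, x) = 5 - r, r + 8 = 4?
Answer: 6915419281/48400 ≈ 1.4288e+5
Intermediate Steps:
r = -4 (r = -8 + 4 = -4)
g(P, x) = 9 (g(P, x) = 5 - 1*(-4) = 5 + 4 = 9)
c(E) = 1/(10*E) (c(E) = 1/(E + 9*E) = 1/(10*E))
(c(-22) + 378)**2 = ((1/10)/(-22) + 378)**2 = ((1/10)*(-1/22) + 378)**2 = (-1/220 + 378)**2 = (83159/220)**2 = 6915419281/48400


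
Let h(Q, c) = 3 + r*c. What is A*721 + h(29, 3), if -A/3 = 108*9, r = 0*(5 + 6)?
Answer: -2102433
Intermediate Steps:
r = 0 (r = 0*11 = 0)
h(Q, c) = 3 (h(Q, c) = 3 + 0*c = 3 + 0 = 3)
A = -2916 (A = -324*9 = -3*972 = -2916)
A*721 + h(29, 3) = -2916*721 + 3 = -2102436 + 3 = -2102433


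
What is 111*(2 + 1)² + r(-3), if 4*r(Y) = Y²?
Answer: 4005/4 ≈ 1001.3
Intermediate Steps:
r(Y) = Y²/4
111*(2 + 1)² + r(-3) = 111*(2 + 1)² + (¼)*(-3)² = 111*3² + (¼)*9 = 111*9 + 9/4 = 999 + 9/4 = 4005/4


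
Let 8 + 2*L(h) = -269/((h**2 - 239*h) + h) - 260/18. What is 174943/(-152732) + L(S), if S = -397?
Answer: -4285905509891/346526761860 ≈ -12.368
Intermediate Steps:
L(h) = -101/9 - 269/(2*(h**2 - 238*h)) (L(h) = -4 + (-269/((h**2 - 239*h) + h) - 260/18)/2 = -4 + (-269/(h**2 - 238*h) - 260*1/18)/2 = -4 + (-269/(h**2 - 238*h) - 130/9)/2 = -4 + (-130/9 - 269/(h**2 - 238*h))/2 = -4 + (-65/9 - 269/(2*(h**2 - 238*h))) = -101/9 - 269/(2*(h**2 - 238*h)))
174943/(-152732) + L(S) = 174943/(-152732) + (1/18)*(-2421 - 202*(-397)**2 + 48076*(-397))/(-397*(-238 - 397)) = 174943*(-1/152732) + (1/18)*(-1/397)*(-2421 - 202*157609 - 19086172)/(-635) = -174943/152732 + (1/18)*(-1/397)*(-1/635)*(-2421 - 31837018 - 19086172) = -174943/152732 + (1/18)*(-1/397)*(-1/635)*(-50925611) = -174943/152732 - 50925611/4537710 = -4285905509891/346526761860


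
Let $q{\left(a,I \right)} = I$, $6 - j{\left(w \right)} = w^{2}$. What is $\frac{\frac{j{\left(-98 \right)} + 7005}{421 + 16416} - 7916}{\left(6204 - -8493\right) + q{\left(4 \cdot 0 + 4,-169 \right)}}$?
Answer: $- \frac{133284285}{244607936} \approx -0.54489$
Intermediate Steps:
$j{\left(w \right)} = 6 - w^{2}$
$\frac{\frac{j{\left(-98 \right)} + 7005}{421 + 16416} - 7916}{\left(6204 - -8493\right) + q{\left(4 \cdot 0 + 4,-169 \right)}} = \frac{\frac{\left(6 - \left(-98\right)^{2}\right) + 7005}{421 + 16416} - 7916}{\left(6204 - -8493\right) - 169} = \frac{\frac{\left(6 - 9604\right) + 7005}{16837} - 7916}{\left(6204 + 8493\right) - 169} = \frac{\left(\left(6 - 9604\right) + 7005\right) \frac{1}{16837} - 7916}{14697 - 169} = \frac{\left(-9598 + 7005\right) \frac{1}{16837} - 7916}{14528} = \left(\left(-2593\right) \frac{1}{16837} - 7916\right) \frac{1}{14528} = \left(- \frac{2593}{16837} - 7916\right) \frac{1}{14528} = \left(- \frac{133284285}{16837}\right) \frac{1}{14528} = - \frac{133284285}{244607936}$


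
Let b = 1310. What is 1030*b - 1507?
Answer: 1347793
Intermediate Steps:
1030*b - 1507 = 1030*1310 - 1507 = 1349300 - 1507 = 1347793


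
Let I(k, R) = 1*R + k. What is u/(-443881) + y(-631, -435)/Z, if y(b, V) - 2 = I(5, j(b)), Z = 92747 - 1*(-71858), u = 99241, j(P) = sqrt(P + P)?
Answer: -2333208234/10437861715 + I*sqrt(1262)/164605 ≈ -0.22353 + 0.00021582*I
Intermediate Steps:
j(P) = sqrt(2)*sqrt(P) (j(P) = sqrt(2*P) = sqrt(2)*sqrt(P))
Z = 164605 (Z = 92747 + 71858 = 164605)
I(k, R) = R + k
y(b, V) = 7 + sqrt(2)*sqrt(b) (y(b, V) = 2 + (sqrt(2)*sqrt(b) + 5) = 2 + (5 + sqrt(2)*sqrt(b)) = 7 + sqrt(2)*sqrt(b))
u/(-443881) + y(-631, -435)/Z = 99241/(-443881) + (7 + sqrt(2)*sqrt(-631))/164605 = 99241*(-1/443881) + (7 + sqrt(2)*(I*sqrt(631)))*(1/164605) = -99241/443881 + (7 + I*sqrt(1262))*(1/164605) = -99241/443881 + (1/23515 + I*sqrt(1262)/164605) = -2333208234/10437861715 + I*sqrt(1262)/164605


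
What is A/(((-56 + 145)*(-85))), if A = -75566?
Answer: 75566/7565 ≈ 9.9889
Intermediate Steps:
A/(((-56 + 145)*(-85))) = -75566*(-1/(85*(-56 + 145))) = -75566/(89*(-85)) = -75566/(-7565) = -75566*(-1/7565) = 75566/7565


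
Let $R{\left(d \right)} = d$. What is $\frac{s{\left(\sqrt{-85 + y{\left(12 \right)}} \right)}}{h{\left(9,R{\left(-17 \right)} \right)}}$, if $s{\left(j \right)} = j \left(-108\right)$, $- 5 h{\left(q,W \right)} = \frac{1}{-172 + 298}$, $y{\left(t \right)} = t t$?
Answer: $68040 \sqrt{59} \approx 5.2263 \cdot 10^{5}$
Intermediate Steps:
$y{\left(t \right)} = t^{2}$
$h{\left(q,W \right)} = - \frac{1}{630}$ ($h{\left(q,W \right)} = - \frac{1}{5 \left(-172 + 298\right)} = - \frac{1}{5 \cdot 126} = \left(- \frac{1}{5}\right) \frac{1}{126} = - \frac{1}{630}$)
$s{\left(j \right)} = - 108 j$
$\frac{s{\left(\sqrt{-85 + y{\left(12 \right)}} \right)}}{h{\left(9,R{\left(-17 \right)} \right)}} = \frac{\left(-108\right) \sqrt{-85 + 12^{2}}}{- \frac{1}{630}} = - 108 \sqrt{-85 + 144} \left(-630\right) = - 108 \sqrt{59} \left(-630\right) = 68040 \sqrt{59}$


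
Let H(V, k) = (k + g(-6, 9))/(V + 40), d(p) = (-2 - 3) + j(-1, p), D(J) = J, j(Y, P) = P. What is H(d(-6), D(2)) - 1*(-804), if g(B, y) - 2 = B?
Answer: 23314/29 ≈ 803.93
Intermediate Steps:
g(B, y) = 2 + B
d(p) = -5 + p (d(p) = (-2 - 3) + p = -5 + p)
H(V, k) = (-4 + k)/(40 + V) (H(V, k) = (k + (2 - 6))/(V + 40) = (k - 4)/(40 + V) = (-4 + k)/(40 + V))
H(d(-6), D(2)) - 1*(-804) = (-4 + 2)/(40 + (-5 - 6)) - 1*(-804) = -2/(40 - 11) + 804 = -2/29 + 804 = 23314/29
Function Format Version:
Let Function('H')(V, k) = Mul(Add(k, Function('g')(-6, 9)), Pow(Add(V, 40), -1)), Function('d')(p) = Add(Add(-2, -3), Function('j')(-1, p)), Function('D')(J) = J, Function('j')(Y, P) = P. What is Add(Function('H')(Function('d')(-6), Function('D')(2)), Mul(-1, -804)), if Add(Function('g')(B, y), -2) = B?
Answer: Rational(23314, 29) ≈ 803.93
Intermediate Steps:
Function('g')(B, y) = Add(2, B)
Function('d')(p) = Add(-5, p) (Function('d')(p) = Add(Add(-2, -3), p) = Add(-5, p))
Function('H')(V, k) = Mul(Pow(Add(40, V), -1), Add(-4, k)) (Function('H')(V, k) = Mul(Add(k, Add(2, -6)), Pow(Add(V, 40), -1)) = Mul(Add(k, -4), Pow(Add(40, V), -1)) = Mul(Add(-4, k), Pow(Add(40, V), -1)) = Mul(Pow(Add(40, V), -1), Add(-4, k)))
Add(Function('H')(Function('d')(-6), Function('D')(2)), Mul(-1, -804)) = Add(Mul(Pow(Add(40, Add(-5, -6)), -1), Add(-4, 2)), Mul(-1, -804)) = Add(Mul(Pow(Add(40, -11), -1), -2), 804) = Add(Mul(Pow(29, -1), -2), 804) = Add(Mul(Rational(1, 29), -2), 804) = Add(Rational(-2, 29), 804) = Rational(23314, 29)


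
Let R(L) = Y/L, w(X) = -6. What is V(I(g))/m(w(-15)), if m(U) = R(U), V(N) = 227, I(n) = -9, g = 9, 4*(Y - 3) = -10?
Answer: -2724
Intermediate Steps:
Y = 1/2 (Y = 3 + (1/4)*(-10) = 3 - 5/2 = 1/2 ≈ 0.50000)
R(L) = 1/(2*L)
m(U) = 1/(2*U)
V(I(g))/m(w(-15)) = 227/(((1/2)/(-6))) = 227/(((1/2)*(-1/6))) = 227/(-1/12) = 227*(-12) = -2724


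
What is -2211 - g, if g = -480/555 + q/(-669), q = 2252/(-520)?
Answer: -7111992581/3217890 ≈ -2210.1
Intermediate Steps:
q = -563/130 (q = 2252*(-1/520) = -563/130 ≈ -4.3308)
g = -2762209/3217890 (g = -480/555 - 563/130/(-669) = -480*1/555 - 563/130*(-1/669) = -32/37 + 563/86970 = -2762209/3217890 ≈ -0.85839)
-2211 - g = -2211 - 1*(-2762209/3217890) = -2211 + 2762209/3217890 = -7111992581/3217890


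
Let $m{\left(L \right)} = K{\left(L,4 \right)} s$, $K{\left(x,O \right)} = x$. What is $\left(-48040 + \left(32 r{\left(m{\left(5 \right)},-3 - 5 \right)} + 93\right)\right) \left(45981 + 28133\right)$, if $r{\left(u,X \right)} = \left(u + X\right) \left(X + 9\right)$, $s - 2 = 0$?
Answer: $-3548800662$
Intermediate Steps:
$s = 2$ ($s = 2 + 0 = 2$)
$m{\left(L \right)} = 2 L$ ($m{\left(L \right)} = L 2 = 2 L$)
$r{\left(u,X \right)} = \left(9 + X\right) \left(X + u\right)$ ($r{\left(u,X \right)} = \left(X + u\right) \left(9 + X\right) = \left(9 + X\right) \left(X + u\right)$)
$\left(-48040 + \left(32 r{\left(m{\left(5 \right)},-3 - 5 \right)} + 93\right)\right) \left(45981 + 28133\right) = \left(-48040 + \left(32 \left(\left(-3 - 5\right)^{2} + 9 \left(-3 - 5\right) + 9 \cdot 2 \cdot 5 + \left(-3 - 5\right) 2 \cdot 5\right) + 93\right)\right) \left(45981 + 28133\right) = \left(-48040 + \left(32 \left(\left(-8\right)^{2} + 9 \left(-8\right) + 9 \cdot 10 - 80\right) + 93\right)\right) 74114 = \left(-48040 + \left(32 \left(64 - 72 + 90 - 80\right) + 93\right)\right) 74114 = \left(-48040 + \left(32 \cdot 2 + 93\right)\right) 74114 = \left(-48040 + \left(64 + 93\right)\right) 74114 = \left(-48040 + 157\right) 74114 = \left(-47883\right) 74114 = -3548800662$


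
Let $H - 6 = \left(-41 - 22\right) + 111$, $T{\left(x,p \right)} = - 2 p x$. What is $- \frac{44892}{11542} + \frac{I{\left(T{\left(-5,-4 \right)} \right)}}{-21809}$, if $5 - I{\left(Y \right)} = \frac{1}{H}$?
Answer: $- \frac{911582495}{234359514} \approx -3.8897$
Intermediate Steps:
$T{\left(x,p \right)} = - 2 p x$
$H = 54$ ($H = 6 + \left(\left(-41 - 22\right) + 111\right) = 6 + \left(-63 + 111\right) = 6 + 48 = 54$)
$I{\left(Y \right)} = \frac{269}{54}$ ($I{\left(Y \right)} = 5 - \frac{1}{54} = \frac{269}{54}$)
$- \frac{44892}{11542} + \frac{I{\left(T{\left(-5,-4 \right)} \right)}}{-21809} = - \frac{44892}{11542} + \frac{269}{54 \left(-21809\right)} = \left(-44892\right) \frac{1}{11542} + \frac{269}{54} \left(- \frac{1}{21809}\right) = - \frac{774}{199} - \frac{269}{1177686} = - \frac{911582495}{234359514}$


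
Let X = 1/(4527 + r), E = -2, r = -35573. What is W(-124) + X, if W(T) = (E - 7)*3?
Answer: -838243/31046 ≈ -27.000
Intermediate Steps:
W(T) = -27 (W(T) = (-2 - 7)*3 = -9*3 = -27)
X = -1/31046 (X = 1/(4527 - 35573) = 1/(-31046) = -1/31046 ≈ -3.2210e-5)
W(-124) + X = -27 - 1/31046 = -838243/31046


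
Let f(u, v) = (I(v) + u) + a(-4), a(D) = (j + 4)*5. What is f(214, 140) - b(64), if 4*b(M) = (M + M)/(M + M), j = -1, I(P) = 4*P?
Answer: 3155/4 ≈ 788.75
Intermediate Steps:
a(D) = 15 (a(D) = (-1 + 4)*5 = 3*5 = 15)
f(u, v) = 15 + u + 4*v (f(u, v) = (4*v + u) + 15 = (u + 4*v) + 15 = 15 + u + 4*v)
b(M) = ¼ (b(M) = ((M + M)/(M + M))/4 = ((2*M)/((2*M)))/4 = ((2*M)*(1/(2*M)))/4 = (¼)*1 = ¼)
f(214, 140) - b(64) = (15 + 214 + 4*140) - 1*¼ = (15 + 214 + 560) - ¼ = 789 - ¼ = 3155/4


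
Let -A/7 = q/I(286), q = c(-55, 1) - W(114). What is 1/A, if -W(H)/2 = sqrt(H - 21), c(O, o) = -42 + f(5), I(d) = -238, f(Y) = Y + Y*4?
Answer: 578/83 + 68*sqrt(93)/83 ≈ 14.865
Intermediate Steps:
f(Y) = 5*Y (f(Y) = Y + 4*Y = 5*Y)
c(O, o) = -17 (c(O, o) = -42 + 5*5 = -42 + 25 = -17)
W(H) = -2*sqrt(-21 + H) (W(H) = -2*sqrt(H - 21) = -2*sqrt(-21 + H))
q = -17 + 2*sqrt(93) (q = -17 - (-2)*sqrt(-21 + 114) = -17 - (-2)*sqrt(93) = -17 + 2*sqrt(93) ≈ 2.2873)
A = -1/2 + sqrt(93)/17 (A = -7*(-17 + 2*sqrt(93))/(-238) = -7*(-17 + 2*sqrt(93))*(-1)/238 = -7*(1/14 - sqrt(93)/119) = -1/2 + sqrt(93)/17 ≈ 0.067274)
1/A = 1/(-1/2 + sqrt(93)/17)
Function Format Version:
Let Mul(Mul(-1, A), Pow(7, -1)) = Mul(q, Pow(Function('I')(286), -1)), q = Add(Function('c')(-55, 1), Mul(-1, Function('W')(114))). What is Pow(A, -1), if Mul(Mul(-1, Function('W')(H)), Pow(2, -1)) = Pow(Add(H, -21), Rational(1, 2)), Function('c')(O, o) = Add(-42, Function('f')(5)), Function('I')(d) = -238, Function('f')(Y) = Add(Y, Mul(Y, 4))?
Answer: Add(Rational(578, 83), Mul(Rational(68, 83), Pow(93, Rational(1, 2)))) ≈ 14.865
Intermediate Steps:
Function('f')(Y) = Mul(5, Y) (Function('f')(Y) = Add(Y, Mul(4, Y)) = Mul(5, Y))
Function('c')(O, o) = -17 (Function('c')(O, o) = Add(-42, Mul(5, 5)) = Add(-42, 25) = -17)
Function('W')(H) = Mul(-2, Pow(Add(-21, H), Rational(1, 2))) (Function('W')(H) = Mul(-2, Pow(Add(H, -21), Rational(1, 2))) = Mul(-2, Pow(Add(-21, H), Rational(1, 2))))
q = Add(-17, Mul(2, Pow(93, Rational(1, 2)))) (q = Add(-17, Mul(-1, Mul(-2, Pow(Add(-21, 114), Rational(1, 2))))) = Add(-17, Mul(-1, Mul(-2, Pow(93, Rational(1, 2))))) = Add(-17, Mul(2, Pow(93, Rational(1, 2)))) ≈ 2.2873)
A = Add(Rational(-1, 2), Mul(Rational(1, 17), Pow(93, Rational(1, 2)))) (A = Mul(-7, Mul(Add(-17, Mul(2, Pow(93, Rational(1, 2)))), Pow(-238, -1))) = Mul(-7, Mul(Add(-17, Mul(2, Pow(93, Rational(1, 2)))), Rational(-1, 238))) = Mul(-7, Add(Rational(1, 14), Mul(Rational(-1, 119), Pow(93, Rational(1, 2))))) = Add(Rational(-1, 2), Mul(Rational(1, 17), Pow(93, Rational(1, 2)))) ≈ 0.067274)
Pow(A, -1) = Pow(Add(Rational(-1, 2), Mul(Rational(1, 17), Pow(93, Rational(1, 2)))), -1)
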